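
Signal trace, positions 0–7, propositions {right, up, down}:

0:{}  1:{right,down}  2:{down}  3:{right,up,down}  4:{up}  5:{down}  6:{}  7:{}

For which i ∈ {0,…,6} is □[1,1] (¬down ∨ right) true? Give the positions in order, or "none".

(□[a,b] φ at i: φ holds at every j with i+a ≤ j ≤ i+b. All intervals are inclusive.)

0, 2, 3, 5, 6

Evaluate at each i in [0,6]:
  i=0: ✓ (all of [1,1])
  i=1: ✗ (fails at j=2)
  i=2: ✓ (all of [3,3])
  i=3: ✓ (all of [4,4])
  i=4: ✗ (fails at j=5)
  i=5: ✓ (all of [6,6])
  i=6: ✓ (all of [7,7])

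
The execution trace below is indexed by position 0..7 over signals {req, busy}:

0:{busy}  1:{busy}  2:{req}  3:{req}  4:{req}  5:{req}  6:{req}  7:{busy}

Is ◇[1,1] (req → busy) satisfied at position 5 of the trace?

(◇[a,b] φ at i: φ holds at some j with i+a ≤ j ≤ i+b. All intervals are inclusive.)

False

Check (req → busy) at each j in [6,6]:
  j=6: false
No position in the window satisfies it → formula fails.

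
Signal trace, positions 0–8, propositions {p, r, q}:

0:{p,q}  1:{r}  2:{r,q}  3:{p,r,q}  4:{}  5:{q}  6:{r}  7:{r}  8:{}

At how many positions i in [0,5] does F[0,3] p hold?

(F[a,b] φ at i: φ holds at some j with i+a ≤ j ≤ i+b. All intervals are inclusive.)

Evaluate at each i in [0,5]:
  i=0: ✓ (witness j=0)
  i=1: ✓ (witness j=3)
  i=2: ✓ (witness j=3)
  i=3: ✓ (witness j=3)
  i=4: ✗ (none in [4,7])
  i=5: ✗ (none in [5,8])
Positions where it holds: {0, 1, 2, 3} → 4.

4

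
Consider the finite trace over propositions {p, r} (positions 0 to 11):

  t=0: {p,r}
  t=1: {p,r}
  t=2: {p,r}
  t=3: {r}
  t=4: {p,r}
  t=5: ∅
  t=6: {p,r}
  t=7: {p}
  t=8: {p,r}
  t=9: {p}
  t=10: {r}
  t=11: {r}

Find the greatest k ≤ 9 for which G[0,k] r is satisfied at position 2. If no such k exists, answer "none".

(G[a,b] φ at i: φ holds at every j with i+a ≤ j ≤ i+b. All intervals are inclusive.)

2

r must hold from j=2 onward; find where it first fails.
  j=2: holds
  j=3: holds
  j=4: holds
  j=5: fails
Holds on [2,4], so largest k = 2.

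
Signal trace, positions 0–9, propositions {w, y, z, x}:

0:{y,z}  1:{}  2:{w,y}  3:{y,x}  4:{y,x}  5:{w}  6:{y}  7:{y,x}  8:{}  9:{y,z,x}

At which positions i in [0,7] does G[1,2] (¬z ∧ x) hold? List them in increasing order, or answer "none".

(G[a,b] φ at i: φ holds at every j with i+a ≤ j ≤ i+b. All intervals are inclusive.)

2

Evaluate at each i in [0,7]:
  i=0: ✗ (fails at j=1)
  i=1: ✗ (fails at j=2)
  i=2: ✓ (all of [3,4])
  i=3: ✗ (fails at j=5)
  i=4: ✗ (fails at j=5)
  i=5: ✗ (fails at j=6)
  i=6: ✗ (fails at j=8)
  i=7: ✗ (fails at j=8)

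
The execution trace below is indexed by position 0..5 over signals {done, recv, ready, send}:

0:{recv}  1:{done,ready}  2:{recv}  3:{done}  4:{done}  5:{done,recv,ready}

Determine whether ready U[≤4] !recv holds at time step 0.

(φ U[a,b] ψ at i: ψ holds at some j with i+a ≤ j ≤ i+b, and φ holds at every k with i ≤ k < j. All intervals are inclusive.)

False

Need some j in [0,4] with !recv, and ready at every k in [0,j-1].
  j=0: !recv false.
  j=1: !recv holds, but ready fails at k=0 → not this j.
  j=2: !recv false.
  j=3: !recv holds, but ready fails at k=0 → not this j.
  j=4: !recv holds, but ready fails at k=0 → not this j.
No j in the window works → until fails.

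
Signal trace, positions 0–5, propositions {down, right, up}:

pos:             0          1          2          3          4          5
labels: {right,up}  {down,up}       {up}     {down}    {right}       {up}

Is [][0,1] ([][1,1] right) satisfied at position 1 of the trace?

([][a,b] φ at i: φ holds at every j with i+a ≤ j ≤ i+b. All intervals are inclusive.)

Does not hold

Check [][1,1] right at every j in [1,2]:
  j=1: fails at 2
  j=2: fails at 3
Fails at j=1 → formula fails.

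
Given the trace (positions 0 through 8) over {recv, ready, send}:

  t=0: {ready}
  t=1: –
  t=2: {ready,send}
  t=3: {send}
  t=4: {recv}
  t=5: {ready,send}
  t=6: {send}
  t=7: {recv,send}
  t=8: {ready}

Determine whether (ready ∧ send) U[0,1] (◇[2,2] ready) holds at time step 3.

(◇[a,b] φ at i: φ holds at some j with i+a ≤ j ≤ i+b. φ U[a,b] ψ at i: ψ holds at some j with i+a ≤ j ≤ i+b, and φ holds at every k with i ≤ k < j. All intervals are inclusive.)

Yes

Need some j in [3,4] with ◇[2,2] ready, and (ready ∧ send) at every k in [3,j-1].
  j=3: ◇[2,2] ready holds; no prefix to check → satisfied.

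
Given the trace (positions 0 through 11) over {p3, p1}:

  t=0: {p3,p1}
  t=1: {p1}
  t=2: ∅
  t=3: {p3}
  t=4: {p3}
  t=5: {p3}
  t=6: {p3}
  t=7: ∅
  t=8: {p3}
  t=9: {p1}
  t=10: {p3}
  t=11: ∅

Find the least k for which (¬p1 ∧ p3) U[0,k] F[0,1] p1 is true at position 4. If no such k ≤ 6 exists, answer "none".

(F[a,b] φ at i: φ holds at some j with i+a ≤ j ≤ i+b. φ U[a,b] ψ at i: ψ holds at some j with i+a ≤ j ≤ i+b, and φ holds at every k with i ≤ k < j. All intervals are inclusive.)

Need earliest j ≥ 4 with F[0,1] p1, and (¬p1 ∧ p3) at every k in [4,j-1].
  j=4: rhs fails.
  j=5: rhs fails.
  j=6: rhs fails.
  j=7: rhs fails.
  j=8: rhs holds but lhs fails at k=7.
  j=9: rhs holds but lhs fails at k=7.
  j=10: rhs fails.
No witness within the range → none.

none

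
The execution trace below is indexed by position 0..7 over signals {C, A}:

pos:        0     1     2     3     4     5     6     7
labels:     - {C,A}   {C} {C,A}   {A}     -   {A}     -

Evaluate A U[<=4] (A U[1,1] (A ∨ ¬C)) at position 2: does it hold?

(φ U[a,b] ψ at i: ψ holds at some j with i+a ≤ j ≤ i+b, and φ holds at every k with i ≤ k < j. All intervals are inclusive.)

False

Need some j in [2,6] with (A U[1,1] (A ∨ ¬C)), and A at every k in [2,j-1].
  j=2: (A U[1,1] (A ∨ ¬C)) — fails.
  j=3: (A U[1,1] (A ∨ ¬C)) holds, but A fails at k=2 → not this j.
  j=4: (A U[1,1] (A ∨ ¬C)) holds, but A fails at k=2 → not this j.
  j=5: (A U[1,1] (A ∨ ¬C)) — fails.
  j=6: (A U[1,1] (A ∨ ¬C)) holds, but A fails at k=2 → not this j.
No j in the window works → until fails.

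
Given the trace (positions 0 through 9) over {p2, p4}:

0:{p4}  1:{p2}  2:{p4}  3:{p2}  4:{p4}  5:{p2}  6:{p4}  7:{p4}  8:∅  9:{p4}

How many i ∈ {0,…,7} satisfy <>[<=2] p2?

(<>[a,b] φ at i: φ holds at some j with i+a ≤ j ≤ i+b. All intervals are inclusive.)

Evaluate at each i in [0,7]:
  i=0: ✓ (witness j=1)
  i=1: ✓ (witness j=1)
  i=2: ✓ (witness j=3)
  i=3: ✓ (witness j=3)
  i=4: ✓ (witness j=5)
  i=5: ✓ (witness j=5)
  i=6: ✗ (none in [6,8])
  i=7: ✗ (none in [7,9])
Positions where it holds: {0, 1, 2, 3, 4, 5} → 6.

6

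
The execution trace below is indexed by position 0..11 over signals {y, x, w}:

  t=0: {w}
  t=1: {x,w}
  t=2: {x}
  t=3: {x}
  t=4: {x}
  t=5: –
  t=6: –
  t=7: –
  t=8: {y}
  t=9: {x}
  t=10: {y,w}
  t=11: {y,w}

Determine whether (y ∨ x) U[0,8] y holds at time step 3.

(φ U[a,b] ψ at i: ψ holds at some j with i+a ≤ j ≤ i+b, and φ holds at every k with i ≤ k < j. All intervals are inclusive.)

Need some j in [3,11] with y, and (y ∨ x) at every k in [3,j-1].
  j=3: y false.
  j=4: y false.
  j=5: y false.
  j=6: y false.
  j=7: y false.
  j=8: y holds, but (y ∨ x) fails at k=5 → not this j.
  j=9: y false.
  j=10: y holds, but (y ∨ x) fails at k=5 → not this j.
  j=11: y holds, but (y ∨ x) fails at k=5 → not this j.
No j in the window works → until fails.

False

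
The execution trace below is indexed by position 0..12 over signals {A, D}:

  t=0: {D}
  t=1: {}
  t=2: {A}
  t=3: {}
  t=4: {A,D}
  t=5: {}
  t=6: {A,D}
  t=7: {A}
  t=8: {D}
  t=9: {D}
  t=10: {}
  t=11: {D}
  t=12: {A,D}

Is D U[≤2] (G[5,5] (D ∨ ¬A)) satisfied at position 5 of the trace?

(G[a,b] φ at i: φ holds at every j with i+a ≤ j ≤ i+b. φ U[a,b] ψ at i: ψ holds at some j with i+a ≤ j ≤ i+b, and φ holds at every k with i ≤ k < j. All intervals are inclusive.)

Holds

Need some j in [5,7] with G[5,5] (D ∨ ¬A), and D at every k in [5,j-1].
  j=5: G[5,5] (D ∨ ¬A) holds; no prefix to check → satisfied.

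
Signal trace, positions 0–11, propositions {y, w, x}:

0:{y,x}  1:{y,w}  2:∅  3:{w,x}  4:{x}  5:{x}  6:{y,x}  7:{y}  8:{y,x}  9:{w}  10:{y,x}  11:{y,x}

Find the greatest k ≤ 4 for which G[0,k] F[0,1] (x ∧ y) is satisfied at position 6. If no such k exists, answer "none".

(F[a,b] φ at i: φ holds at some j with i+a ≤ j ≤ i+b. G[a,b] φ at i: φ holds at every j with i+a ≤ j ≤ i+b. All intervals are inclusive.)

4

F[0,1] (x ∧ y) must hold from j=6 onward; find where it first fails.
  j=6: holds
  j=7: holds
  j=8: holds
  j=9: holds
  j=10: holds
Holds through j=10; largest k = 4.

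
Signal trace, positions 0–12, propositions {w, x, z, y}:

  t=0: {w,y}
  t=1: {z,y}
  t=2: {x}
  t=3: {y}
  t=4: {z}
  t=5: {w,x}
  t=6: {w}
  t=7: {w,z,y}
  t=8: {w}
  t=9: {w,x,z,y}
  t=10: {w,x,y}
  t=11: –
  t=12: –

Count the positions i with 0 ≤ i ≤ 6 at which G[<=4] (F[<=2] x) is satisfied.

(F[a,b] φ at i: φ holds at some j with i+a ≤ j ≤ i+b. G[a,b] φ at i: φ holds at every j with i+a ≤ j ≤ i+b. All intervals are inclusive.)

Evaluate at each i in [0,6]:
  i=0: ✓ (all of [0,4])
  i=1: ✓ (all of [1,5])
  i=2: ✗ (fails at j=6)
  i=3: ✗ (fails at j=6)
  i=4: ✗ (fails at j=6)
  i=5: ✗ (fails at j=6)
  i=6: ✗ (fails at j=6)
Positions where it holds: {0, 1} → 2.

2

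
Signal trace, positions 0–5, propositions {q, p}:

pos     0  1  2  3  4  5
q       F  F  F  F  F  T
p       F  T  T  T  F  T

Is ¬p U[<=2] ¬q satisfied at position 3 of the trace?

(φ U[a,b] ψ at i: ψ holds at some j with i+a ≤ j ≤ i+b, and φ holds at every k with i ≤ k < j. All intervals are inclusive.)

True

Need some j in [3,5] with ¬q, and ¬p at every k in [3,j-1].
  j=3: ¬q holds; no prefix to check → satisfied.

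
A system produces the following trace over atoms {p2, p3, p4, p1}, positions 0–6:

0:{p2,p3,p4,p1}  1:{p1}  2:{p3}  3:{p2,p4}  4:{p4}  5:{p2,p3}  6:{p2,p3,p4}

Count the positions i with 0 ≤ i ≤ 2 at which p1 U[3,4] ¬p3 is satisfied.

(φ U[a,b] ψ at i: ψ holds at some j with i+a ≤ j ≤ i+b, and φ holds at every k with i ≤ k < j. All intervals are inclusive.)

Evaluate at each i in [0,2]:
  i=0: ✗ (lhs fails at k=2 before rhs at j=3)
  i=1: ✗ (lhs fails at k=2 before rhs at j=4)
  i=2: ✗ (no rhs in [5,6])
Positions where it holds: {} → 0.

0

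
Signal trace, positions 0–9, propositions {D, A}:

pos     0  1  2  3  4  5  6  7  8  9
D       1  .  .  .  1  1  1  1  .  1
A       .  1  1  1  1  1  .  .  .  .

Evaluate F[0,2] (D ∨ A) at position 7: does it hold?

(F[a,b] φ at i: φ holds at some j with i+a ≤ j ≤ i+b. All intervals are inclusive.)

Yes

Check (D ∨ A) at each j in [7,9]:
  j=7: true
  j=8: false
  j=9: true
Found at j=7 → formula holds.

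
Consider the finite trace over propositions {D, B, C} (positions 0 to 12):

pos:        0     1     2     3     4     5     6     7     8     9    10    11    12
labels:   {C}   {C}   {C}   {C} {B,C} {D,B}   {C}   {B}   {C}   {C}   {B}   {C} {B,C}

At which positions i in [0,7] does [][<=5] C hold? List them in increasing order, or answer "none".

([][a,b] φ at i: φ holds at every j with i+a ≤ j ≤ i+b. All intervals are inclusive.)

none

Evaluate at each i in [0,7]:
  i=0: ✗ (fails at j=5)
  i=1: ✗ (fails at j=5)
  i=2: ✗ (fails at j=5)
  i=3: ✗ (fails at j=5)
  i=4: ✗ (fails at j=5)
  i=5: ✗ (fails at j=5)
  i=6: ✗ (fails at j=7)
  i=7: ✗ (fails at j=7)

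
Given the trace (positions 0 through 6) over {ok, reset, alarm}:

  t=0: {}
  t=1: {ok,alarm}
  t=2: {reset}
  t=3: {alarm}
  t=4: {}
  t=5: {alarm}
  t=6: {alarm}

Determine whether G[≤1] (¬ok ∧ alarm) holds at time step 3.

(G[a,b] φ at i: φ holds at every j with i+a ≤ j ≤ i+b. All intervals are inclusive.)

False

Check (¬ok ∧ alarm) at every j in [3,4]:
  j=3: true
  j=4: false
Fails at j=4 → formula fails.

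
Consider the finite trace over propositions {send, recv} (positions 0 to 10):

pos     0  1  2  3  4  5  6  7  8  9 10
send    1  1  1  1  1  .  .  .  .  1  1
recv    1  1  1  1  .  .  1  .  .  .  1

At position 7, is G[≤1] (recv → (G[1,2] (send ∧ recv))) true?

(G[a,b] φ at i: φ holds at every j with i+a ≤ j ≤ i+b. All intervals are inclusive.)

True

Check (recv → (G[1,2] (send ∧ recv))) at every j in [7,8]:
  j=7: antecedent false → ✓
  j=8: antecedent false → ✓
All positions satisfy it → formula holds.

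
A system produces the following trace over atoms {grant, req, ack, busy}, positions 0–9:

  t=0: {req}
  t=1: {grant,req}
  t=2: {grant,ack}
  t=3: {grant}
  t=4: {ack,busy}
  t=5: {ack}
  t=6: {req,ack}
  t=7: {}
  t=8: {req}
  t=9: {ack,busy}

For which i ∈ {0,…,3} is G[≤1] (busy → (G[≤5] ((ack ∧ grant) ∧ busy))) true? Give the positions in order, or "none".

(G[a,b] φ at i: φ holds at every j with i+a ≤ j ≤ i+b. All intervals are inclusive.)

Evaluate at each i in [0,3]:
  i=0: ✓ (all of [0,1])
  i=1: ✓ (all of [1,2])
  i=2: ✓ (all of [2,3])
  i=3: ✗ (fails at j=4)

0, 1, 2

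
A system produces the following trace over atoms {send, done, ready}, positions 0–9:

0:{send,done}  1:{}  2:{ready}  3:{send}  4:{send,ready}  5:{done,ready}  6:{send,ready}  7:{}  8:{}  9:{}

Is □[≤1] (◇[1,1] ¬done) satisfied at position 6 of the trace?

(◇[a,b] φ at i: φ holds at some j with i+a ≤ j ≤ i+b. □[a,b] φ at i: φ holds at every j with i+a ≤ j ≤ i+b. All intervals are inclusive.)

Check ◇[1,1] ¬done at every j in [6,7]:
  j=6: holds (witness at 7)
  j=7: holds (witness at 8)
All positions satisfy it → formula holds.

Yes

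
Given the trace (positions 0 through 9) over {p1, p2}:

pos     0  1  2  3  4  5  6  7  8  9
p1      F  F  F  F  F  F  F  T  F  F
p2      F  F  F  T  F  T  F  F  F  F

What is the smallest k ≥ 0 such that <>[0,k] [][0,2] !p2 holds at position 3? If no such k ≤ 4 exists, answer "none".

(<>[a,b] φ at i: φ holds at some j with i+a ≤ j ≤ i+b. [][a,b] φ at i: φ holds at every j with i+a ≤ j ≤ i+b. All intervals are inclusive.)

Scan j = 3,4,… for [][0,2] !p2:
  j=3: fails
  j=4: fails
  j=5: fails
  j=6: holds
First hit at j=6, so smallest k = 6-3 = 3.

3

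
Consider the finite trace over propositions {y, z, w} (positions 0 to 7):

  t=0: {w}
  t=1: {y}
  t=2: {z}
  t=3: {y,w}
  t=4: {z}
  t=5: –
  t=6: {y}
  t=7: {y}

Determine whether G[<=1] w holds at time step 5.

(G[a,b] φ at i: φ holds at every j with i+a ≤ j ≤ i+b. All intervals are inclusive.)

Does not hold

Check w at every j in [5,6]:
  j=5: false
  j=6: false
Fails at j=5 → formula fails.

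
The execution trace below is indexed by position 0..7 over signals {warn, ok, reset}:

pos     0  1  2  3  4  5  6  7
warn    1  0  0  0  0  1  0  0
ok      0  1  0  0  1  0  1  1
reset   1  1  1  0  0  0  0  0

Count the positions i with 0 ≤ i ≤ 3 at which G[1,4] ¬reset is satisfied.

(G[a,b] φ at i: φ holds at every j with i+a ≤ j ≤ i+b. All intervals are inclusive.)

Evaluate at each i in [0,3]:
  i=0: ✗ (fails at j=1)
  i=1: ✗ (fails at j=2)
  i=2: ✓ (all of [3,6])
  i=3: ✓ (all of [4,7])
Positions where it holds: {2, 3} → 2.

2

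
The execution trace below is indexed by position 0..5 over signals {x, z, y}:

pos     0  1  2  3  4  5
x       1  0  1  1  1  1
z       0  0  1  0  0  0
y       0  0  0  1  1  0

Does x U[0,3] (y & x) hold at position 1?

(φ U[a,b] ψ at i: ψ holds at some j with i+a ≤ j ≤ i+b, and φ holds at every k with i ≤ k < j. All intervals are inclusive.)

Does not hold

Need some j in [1,4] with (y & x), and x at every k in [1,j-1].
  j=1: (y & x) false.
  j=2: (y & x) false.
  j=3: (y & x) holds, but x fails at k=1 → not this j.
  j=4: (y & x) holds, but x fails at k=1 → not this j.
No j in the window works → until fails.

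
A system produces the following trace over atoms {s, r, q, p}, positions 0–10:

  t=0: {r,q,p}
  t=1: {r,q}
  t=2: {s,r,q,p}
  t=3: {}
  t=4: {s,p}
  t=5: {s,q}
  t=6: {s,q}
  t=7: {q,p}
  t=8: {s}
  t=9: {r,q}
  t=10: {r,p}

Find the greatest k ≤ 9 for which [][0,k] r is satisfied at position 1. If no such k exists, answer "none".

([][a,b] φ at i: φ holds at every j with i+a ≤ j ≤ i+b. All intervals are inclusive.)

1

r must hold from j=1 onward; find where it first fails.
  j=1: holds
  j=2: holds
  j=3: fails
Holds on [1,2], so largest k = 1.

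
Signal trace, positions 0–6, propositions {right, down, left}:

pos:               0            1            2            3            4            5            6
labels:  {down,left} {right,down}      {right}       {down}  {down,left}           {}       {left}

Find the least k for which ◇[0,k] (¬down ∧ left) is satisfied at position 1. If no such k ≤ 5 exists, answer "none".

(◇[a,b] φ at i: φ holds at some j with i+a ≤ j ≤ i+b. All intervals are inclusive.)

5

Scan j = 1,2,… for (¬down ∧ left):
  j=1: fails
  j=2: fails
  j=3: fails
  j=4: fails
  j=5: fails
  j=6: holds
First hit at j=6, so smallest k = 6-1 = 5.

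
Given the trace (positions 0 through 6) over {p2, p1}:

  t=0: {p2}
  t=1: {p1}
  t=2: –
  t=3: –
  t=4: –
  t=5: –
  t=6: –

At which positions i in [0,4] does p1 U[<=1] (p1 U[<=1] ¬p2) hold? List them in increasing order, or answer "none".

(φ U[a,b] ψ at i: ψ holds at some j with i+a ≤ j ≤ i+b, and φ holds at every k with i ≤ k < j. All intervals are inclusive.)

1, 2, 3, 4

Evaluate at each i in [0,4]:
  i=0: ✗ (lhs fails at k=0 before rhs at j=1)
  i=1: ✓ (rhs at j=1)
  i=2: ✓ (rhs at j=2)
  i=3: ✓ (rhs at j=3)
  i=4: ✓ (rhs at j=4)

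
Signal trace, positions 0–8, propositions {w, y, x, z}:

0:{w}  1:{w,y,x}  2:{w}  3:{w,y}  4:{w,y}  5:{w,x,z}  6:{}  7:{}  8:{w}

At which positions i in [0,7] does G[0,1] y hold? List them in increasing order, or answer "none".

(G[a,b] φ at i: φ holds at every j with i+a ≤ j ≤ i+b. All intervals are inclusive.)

3

Evaluate at each i in [0,7]:
  i=0: ✗ (fails at j=0)
  i=1: ✗ (fails at j=2)
  i=2: ✗ (fails at j=2)
  i=3: ✓ (all of [3,4])
  i=4: ✗ (fails at j=5)
  i=5: ✗ (fails at j=5)
  i=6: ✗ (fails at j=6)
  i=7: ✗ (fails at j=7)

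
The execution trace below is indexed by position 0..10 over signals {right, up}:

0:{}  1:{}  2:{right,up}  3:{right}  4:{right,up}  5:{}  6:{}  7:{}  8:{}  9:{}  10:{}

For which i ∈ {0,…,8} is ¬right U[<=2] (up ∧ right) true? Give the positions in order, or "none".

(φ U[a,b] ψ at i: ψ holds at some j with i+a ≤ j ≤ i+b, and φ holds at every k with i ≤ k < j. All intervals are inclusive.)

0, 1, 2, 4

Evaluate at each i in [0,8]:
  i=0: ✓ (rhs at j=2; lhs holds on [0,1])
  i=1: ✓ (rhs at j=2; lhs holds on [1,1])
  i=2: ✓ (rhs at j=2)
  i=3: ✗ (lhs fails at k=3 before rhs at j=4)
  i=4: ✓ (rhs at j=4)
  i=5: ✗ (no rhs in [5,7])
  i=6: ✗ (no rhs in [6,8])
  i=7: ✗ (no rhs in [7,9])
  i=8: ✗ (no rhs in [8,10])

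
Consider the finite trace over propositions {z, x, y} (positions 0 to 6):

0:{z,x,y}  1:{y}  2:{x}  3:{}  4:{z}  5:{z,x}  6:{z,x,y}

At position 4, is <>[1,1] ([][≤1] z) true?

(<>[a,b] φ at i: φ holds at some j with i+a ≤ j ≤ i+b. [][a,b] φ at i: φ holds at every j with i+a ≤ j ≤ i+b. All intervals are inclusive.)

Holds

Check [][≤1] z at each j in [5,5]:
  j=5: holds on [5,6]
Found at j=5 → formula holds.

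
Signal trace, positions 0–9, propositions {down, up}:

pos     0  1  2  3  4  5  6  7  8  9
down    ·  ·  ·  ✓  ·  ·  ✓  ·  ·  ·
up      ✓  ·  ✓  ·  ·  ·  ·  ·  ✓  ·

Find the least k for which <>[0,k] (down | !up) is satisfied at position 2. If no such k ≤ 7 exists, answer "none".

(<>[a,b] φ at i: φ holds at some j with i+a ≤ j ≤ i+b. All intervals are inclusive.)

Scan j = 2,3,… for (down | !up):
  j=2: fails
  j=3: holds
First hit at j=3, so smallest k = 3-2 = 1.

1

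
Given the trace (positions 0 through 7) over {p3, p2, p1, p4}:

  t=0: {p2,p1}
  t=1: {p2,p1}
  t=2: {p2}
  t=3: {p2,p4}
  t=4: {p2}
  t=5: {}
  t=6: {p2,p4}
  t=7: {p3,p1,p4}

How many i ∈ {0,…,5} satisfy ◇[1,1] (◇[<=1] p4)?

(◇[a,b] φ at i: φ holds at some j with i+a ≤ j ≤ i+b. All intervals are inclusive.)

4

Evaluate at each i in [0,5]:
  i=0: ✗ (none in [1,1])
  i=1: ✓ (witness j=2)
  i=2: ✓ (witness j=3)
  i=3: ✗ (none in [4,4])
  i=4: ✓ (witness j=5)
  i=5: ✓ (witness j=6)
Positions where it holds: {1, 2, 4, 5} → 4.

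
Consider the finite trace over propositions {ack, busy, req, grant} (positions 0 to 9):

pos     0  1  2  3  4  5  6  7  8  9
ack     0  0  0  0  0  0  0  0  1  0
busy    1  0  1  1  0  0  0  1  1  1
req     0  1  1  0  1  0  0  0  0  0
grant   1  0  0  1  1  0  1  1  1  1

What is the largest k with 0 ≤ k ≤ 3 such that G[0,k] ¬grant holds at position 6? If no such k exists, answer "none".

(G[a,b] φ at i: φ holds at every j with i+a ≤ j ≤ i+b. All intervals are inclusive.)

none

¬grant must hold from j=6 onward; find where it first fails.
  j=6: fails → no k works.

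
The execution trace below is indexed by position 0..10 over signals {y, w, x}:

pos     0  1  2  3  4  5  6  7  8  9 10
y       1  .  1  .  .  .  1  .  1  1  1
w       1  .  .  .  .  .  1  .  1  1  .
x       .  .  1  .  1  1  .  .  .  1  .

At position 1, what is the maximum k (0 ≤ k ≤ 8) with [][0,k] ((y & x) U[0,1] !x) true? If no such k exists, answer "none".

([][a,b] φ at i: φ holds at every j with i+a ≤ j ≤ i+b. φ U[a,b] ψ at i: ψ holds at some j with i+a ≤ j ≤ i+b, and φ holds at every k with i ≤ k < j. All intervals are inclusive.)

2

((y & x) U[0,1] !x) must hold from j=1 onward; find where it first fails.
  j=1: holds
  j=2: holds
  j=3: holds
  j=4: fails
Holds on [1,3], so largest k = 2.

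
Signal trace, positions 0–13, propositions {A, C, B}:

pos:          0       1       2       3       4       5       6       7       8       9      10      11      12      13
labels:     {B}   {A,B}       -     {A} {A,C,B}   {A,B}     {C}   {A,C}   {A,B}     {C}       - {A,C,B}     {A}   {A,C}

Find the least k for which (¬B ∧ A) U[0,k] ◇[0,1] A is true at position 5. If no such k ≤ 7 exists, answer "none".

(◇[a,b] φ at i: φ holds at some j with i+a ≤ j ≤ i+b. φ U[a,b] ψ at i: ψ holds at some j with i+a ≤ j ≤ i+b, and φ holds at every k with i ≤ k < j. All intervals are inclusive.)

Need earliest j ≥ 5 with ◇[0,1] A, and (¬B ∧ A) at every k in [5,j-1].
  j=5: rhs holds (empty prefix). k = 0.

0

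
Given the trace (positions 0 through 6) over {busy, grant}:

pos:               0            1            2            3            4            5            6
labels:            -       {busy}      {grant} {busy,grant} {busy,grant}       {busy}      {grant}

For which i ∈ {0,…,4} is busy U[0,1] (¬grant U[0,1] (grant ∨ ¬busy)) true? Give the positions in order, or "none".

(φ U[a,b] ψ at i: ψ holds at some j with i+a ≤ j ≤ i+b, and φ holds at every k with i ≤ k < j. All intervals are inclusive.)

Evaluate at each i in [0,4]:
  i=0: ✓ (rhs at j=0)
  i=1: ✓ (rhs at j=1)
  i=2: ✓ (rhs at j=2)
  i=3: ✓ (rhs at j=3)
  i=4: ✓ (rhs at j=4)

0, 1, 2, 3, 4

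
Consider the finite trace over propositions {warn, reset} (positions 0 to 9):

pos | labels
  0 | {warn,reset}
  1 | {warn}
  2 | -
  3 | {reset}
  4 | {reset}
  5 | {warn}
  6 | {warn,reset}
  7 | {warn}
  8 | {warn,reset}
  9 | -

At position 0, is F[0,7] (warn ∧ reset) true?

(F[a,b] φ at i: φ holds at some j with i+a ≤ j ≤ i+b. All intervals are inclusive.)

Check (warn ∧ reset) at each j in [0,7]:
  j=0: true
  j=1: false
  j=2: false
  j=3: false
  j=4: false
  j=5: false
  j=6: true
  j=7: false
Found at j=0 → formula holds.

Holds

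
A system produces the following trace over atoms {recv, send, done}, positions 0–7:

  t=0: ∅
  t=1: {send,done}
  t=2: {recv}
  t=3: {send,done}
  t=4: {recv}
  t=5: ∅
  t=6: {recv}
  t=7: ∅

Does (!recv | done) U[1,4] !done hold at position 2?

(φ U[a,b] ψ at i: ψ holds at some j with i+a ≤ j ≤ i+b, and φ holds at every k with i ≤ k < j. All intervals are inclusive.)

Need some j in [3,6] with !done, and (!recv | done) at every k in [2,j-1].
  j=3: !done false.
  j=4: !done holds, but (!recv | done) fails at k=2 → not this j.
  j=5: !done holds, but (!recv | done) fails at k=2 → not this j.
  j=6: !done holds, but (!recv | done) fails at k=2 → not this j.
No j in the window works → until fails.

No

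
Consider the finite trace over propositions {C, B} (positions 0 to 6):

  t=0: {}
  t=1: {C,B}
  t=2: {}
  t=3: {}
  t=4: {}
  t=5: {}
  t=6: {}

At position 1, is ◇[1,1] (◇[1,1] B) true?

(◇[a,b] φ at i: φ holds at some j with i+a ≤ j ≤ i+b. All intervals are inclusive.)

Check ◇[1,1] B at each j in [2,2]:
  j=2: fails (none in [3,3])
No position in the window satisfies it → formula fails.

False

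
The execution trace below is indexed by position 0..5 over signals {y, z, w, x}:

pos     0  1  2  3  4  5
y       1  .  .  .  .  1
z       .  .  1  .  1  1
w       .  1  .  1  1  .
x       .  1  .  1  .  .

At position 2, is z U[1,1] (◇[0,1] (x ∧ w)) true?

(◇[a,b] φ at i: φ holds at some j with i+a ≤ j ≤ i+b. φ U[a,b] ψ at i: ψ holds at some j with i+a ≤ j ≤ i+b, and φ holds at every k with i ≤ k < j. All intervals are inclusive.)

True

Need some j in [3,3] with ◇[0,1] (x ∧ w), and z at every k in [2,j-1].
  j=3: ◇[0,1] (x ∧ w) holds; z holds at every k in [2,2] → satisfied.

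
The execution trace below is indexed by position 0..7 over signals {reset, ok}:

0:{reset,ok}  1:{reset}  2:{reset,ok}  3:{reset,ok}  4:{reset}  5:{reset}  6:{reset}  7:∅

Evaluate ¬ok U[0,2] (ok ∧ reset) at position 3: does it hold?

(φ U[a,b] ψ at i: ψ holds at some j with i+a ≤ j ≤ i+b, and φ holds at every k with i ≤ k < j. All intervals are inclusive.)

Need some j in [3,5] with (ok ∧ reset), and ¬ok at every k in [3,j-1].
  j=3: (ok ∧ reset) holds; no prefix to check → satisfied.

True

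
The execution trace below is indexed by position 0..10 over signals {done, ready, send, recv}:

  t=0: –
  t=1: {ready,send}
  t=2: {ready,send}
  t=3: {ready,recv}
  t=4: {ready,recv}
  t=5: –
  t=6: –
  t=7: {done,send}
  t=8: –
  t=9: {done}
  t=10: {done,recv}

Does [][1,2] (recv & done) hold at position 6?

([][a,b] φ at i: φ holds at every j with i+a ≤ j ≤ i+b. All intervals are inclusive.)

Check (recv & done) at every j in [7,8]:
  j=7: false
  j=8: false
Fails at j=7 → formula fails.

Does not hold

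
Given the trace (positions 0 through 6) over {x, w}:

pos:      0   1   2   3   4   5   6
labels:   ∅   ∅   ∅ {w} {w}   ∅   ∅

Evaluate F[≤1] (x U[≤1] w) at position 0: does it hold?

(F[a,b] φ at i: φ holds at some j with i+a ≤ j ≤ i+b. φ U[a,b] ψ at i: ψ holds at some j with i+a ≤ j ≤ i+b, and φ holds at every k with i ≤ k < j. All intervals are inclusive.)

Check (x U[≤1] w) at each j in [0,1]:
  j=0: fails
  j=1: fails
No position in the window satisfies it → formula fails.

False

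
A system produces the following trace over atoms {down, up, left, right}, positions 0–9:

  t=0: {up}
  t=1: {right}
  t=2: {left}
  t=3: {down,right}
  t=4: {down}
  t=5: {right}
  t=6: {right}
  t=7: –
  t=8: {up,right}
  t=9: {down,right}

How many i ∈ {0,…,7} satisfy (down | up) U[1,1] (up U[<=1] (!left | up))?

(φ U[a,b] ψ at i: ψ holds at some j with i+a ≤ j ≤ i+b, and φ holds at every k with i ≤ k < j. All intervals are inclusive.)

Evaluate at each i in [0,7]:
  i=0: ✓ (rhs at j=1; lhs holds on [0,0])
  i=1: ✗ (no rhs in [2,2])
  i=2: ✗ (lhs fails at k=2 before rhs at j=3)
  i=3: ✓ (rhs at j=4; lhs holds on [3,3])
  i=4: ✓ (rhs at j=5; lhs holds on [4,4])
  i=5: ✗ (lhs fails at k=5 before rhs at j=6)
  i=6: ✗ (lhs fails at k=6 before rhs at j=7)
  i=7: ✗ (lhs fails at k=7 before rhs at j=8)
Positions where it holds: {0, 3, 4} → 3.

3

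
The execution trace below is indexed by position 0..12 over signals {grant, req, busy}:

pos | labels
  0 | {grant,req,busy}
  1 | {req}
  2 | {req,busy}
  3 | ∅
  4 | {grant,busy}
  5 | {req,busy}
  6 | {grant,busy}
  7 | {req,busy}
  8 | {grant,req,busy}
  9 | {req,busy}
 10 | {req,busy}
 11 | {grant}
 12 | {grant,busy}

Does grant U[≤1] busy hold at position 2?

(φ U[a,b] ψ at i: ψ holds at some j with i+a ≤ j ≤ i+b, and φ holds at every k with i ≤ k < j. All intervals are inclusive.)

Holds

Need some j in [2,3] with busy, and grant at every k in [2,j-1].
  j=2: busy holds; no prefix to check → satisfied.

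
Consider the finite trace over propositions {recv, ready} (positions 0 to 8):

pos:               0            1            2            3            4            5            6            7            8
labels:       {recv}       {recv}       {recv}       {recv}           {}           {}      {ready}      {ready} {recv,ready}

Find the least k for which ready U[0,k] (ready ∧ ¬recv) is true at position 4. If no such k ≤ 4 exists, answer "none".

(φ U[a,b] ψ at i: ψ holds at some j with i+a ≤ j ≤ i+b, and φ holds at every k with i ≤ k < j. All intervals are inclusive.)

Need earliest j ≥ 4 with (ready ∧ ¬recv), and ready at every k in [4,j-1].
  j=4: rhs fails.
  j=5: rhs fails.
  j=6: rhs holds but lhs fails at k=4.
  j=7: rhs holds but lhs fails at k=4.
  j=8: rhs fails.
No witness within the range → none.

none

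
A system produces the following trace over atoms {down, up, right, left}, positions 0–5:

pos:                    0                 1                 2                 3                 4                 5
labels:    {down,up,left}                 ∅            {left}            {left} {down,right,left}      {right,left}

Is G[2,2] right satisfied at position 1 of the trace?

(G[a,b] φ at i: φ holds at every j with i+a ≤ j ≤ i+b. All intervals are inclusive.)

Check right at every j in [3,3]:
  j=3: false
Fails at j=3 → formula fails.

Does not hold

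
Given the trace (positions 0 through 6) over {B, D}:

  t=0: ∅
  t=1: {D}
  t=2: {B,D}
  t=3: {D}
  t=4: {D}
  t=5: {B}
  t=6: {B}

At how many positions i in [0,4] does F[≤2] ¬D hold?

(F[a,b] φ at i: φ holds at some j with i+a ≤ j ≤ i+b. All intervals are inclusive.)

3

Evaluate at each i in [0,4]:
  i=0: ✓ (witness j=0)
  i=1: ✗ (none in [1,3])
  i=2: ✗ (none in [2,4])
  i=3: ✓ (witness j=5)
  i=4: ✓ (witness j=5)
Positions where it holds: {0, 3, 4} → 3.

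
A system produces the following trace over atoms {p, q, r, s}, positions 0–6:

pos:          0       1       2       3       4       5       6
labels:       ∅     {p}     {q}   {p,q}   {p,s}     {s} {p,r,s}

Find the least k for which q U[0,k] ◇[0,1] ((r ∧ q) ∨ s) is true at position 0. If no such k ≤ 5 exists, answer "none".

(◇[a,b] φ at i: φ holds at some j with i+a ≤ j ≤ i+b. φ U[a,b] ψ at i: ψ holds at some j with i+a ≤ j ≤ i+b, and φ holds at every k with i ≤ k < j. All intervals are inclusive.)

Need earliest j ≥ 0 with ◇[0,1] ((r ∧ q) ∨ s), and q at every k in [0,j-1].
  j=0: rhs fails.
  j=1: rhs fails.
  j=2: rhs fails.
  j=3: rhs holds but lhs fails at k=0.
  j=4: rhs holds but lhs fails at k=0.
  j=5: rhs holds but lhs fails at k=0.
No witness within the range → none.

none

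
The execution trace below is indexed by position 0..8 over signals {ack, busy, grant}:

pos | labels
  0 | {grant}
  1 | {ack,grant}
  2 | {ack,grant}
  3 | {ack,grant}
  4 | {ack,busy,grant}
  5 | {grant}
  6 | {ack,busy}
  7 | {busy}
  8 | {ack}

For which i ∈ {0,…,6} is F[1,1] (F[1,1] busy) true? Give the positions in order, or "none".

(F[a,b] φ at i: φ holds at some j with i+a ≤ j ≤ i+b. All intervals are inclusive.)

Evaluate at each i in [0,6]:
  i=0: ✗ (none in [1,1])
  i=1: ✗ (none in [2,2])
  i=2: ✓ (witness j=3)
  i=3: ✗ (none in [4,4])
  i=4: ✓ (witness j=5)
  i=5: ✓ (witness j=6)
  i=6: ✗ (none in [7,7])

2, 4, 5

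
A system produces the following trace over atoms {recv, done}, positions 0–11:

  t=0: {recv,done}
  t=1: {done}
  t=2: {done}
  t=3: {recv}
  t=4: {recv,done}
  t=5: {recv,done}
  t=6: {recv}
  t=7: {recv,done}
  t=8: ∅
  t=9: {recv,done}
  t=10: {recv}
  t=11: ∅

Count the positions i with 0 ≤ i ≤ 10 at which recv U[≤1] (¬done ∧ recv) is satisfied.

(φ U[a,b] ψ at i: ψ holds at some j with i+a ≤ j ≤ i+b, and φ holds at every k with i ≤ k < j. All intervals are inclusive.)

5

Evaluate at each i in [0,10]:
  i=0: ✗ (no rhs in [0,1])
  i=1: ✗ (no rhs in [1,2])
  i=2: ✗ (lhs fails at k=2 before rhs at j=3)
  i=3: ✓ (rhs at j=3)
  i=4: ✗ (no rhs in [4,5])
  i=5: ✓ (rhs at j=6; lhs holds on [5,5])
  i=6: ✓ (rhs at j=6)
  i=7: ✗ (no rhs in [7,8])
  i=8: ✗ (no rhs in [8,9])
  i=9: ✓ (rhs at j=10; lhs holds on [9,9])
  i=10: ✓ (rhs at j=10)
Positions where it holds: {3, 5, 6, 9, 10} → 5.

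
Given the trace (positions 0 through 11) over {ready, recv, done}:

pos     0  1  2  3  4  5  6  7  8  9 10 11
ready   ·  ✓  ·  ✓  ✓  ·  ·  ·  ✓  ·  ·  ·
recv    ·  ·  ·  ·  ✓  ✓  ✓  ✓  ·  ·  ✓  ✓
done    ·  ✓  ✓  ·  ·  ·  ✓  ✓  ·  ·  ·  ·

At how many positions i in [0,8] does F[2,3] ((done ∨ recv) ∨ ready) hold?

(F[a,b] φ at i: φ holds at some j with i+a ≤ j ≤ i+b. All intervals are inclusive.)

Evaluate at each i in [0,8]:
  i=0: ✓ (witness j=2)
  i=1: ✓ (witness j=3)
  i=2: ✓ (witness j=4)
  i=3: ✓ (witness j=5)
  i=4: ✓ (witness j=6)
  i=5: ✓ (witness j=7)
  i=6: ✓ (witness j=8)
  i=7: ✓ (witness j=10)
  i=8: ✓ (witness j=10)
Positions where it holds: {0, 1, 2, 3, 4, 5, 6, 7, 8} → 9.

9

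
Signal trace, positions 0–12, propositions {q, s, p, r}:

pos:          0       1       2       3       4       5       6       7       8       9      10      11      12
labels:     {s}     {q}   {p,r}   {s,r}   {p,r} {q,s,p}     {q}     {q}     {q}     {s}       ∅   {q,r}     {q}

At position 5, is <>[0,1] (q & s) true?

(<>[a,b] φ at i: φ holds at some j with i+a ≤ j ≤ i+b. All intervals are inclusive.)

True

Check (q & s) at each j in [5,6]:
  j=5: true
  j=6: false
Found at j=5 → formula holds.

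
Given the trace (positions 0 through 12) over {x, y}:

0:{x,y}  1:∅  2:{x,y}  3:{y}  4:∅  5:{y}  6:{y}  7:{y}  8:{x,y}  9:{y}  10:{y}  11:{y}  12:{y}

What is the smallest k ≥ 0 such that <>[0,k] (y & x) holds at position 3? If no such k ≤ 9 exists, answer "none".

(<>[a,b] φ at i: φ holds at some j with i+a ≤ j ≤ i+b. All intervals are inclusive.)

5

Scan j = 3,4,… for (y & x):
  j=3: fails
  j=4: fails
  j=5: fails
  j=6: fails
  j=7: fails
  j=8: holds
First hit at j=8, so smallest k = 8-3 = 5.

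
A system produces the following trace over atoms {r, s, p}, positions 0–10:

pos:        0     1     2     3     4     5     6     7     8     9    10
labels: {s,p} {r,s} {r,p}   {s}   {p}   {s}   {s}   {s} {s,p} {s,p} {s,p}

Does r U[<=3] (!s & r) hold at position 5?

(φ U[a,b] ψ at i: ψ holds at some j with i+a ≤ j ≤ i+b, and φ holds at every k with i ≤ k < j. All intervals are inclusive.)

Need some j in [5,8] with (!s & r), and r at every k in [5,j-1].
  j=5: (!s & r) false.
  j=6: (!s & r) false.
  j=7: (!s & r) false.
  j=8: (!s & r) false.
No j in the window works → until fails.

False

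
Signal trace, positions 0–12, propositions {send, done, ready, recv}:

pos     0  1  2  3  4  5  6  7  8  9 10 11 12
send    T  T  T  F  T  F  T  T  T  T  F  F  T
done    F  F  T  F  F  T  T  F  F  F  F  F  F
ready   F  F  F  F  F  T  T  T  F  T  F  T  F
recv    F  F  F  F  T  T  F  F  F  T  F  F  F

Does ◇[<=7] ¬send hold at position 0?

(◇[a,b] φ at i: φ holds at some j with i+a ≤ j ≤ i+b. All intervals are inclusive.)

Check ¬send at each j in [0,7]:
  j=0: false
  j=1: false
  j=2: false
  j=3: true
  j=4: false
  j=5: true
  j=6: false
  j=7: false
Found at j=3 → formula holds.

Holds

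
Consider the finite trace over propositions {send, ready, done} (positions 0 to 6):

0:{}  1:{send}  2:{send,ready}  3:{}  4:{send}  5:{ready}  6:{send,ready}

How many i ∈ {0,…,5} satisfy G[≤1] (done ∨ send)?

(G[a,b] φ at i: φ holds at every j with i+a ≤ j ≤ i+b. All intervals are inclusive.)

Evaluate at each i in [0,5]:
  i=0: ✗ (fails at j=0)
  i=1: ✓ (all of [1,2])
  i=2: ✗ (fails at j=3)
  i=3: ✗ (fails at j=3)
  i=4: ✗ (fails at j=5)
  i=5: ✗ (fails at j=5)
Positions where it holds: {1} → 1.

1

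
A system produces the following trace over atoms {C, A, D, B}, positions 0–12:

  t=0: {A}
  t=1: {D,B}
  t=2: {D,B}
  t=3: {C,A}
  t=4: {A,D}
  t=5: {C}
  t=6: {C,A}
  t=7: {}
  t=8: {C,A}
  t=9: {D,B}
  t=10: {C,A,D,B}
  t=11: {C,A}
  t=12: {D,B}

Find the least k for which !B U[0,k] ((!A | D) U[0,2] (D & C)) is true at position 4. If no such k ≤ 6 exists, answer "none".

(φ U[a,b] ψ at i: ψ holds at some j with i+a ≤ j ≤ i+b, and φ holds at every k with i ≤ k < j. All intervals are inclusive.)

Need earliest j ≥ 4 with ((!A | D) U[0,2] (D & C)), and !B at every k in [4,j-1].
  j=4: rhs fails.
  j=5: rhs fails.
  j=6: rhs fails.
  j=7: rhs fails.
  j=8: rhs fails.
  j=9: rhs holds; lhs holds on [4,8]. k = 5.

5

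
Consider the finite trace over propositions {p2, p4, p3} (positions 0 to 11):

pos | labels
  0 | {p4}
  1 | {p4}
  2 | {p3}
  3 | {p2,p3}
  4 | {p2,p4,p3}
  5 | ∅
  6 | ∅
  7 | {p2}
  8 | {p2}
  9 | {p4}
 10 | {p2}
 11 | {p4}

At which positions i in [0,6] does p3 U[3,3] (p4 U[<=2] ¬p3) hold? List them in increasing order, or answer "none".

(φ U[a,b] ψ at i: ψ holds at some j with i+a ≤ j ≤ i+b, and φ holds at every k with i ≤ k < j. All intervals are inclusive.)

2

Evaluate at each i in [0,6]:
  i=0: ✗ (no rhs in [3,3])
  i=1: ✗ (lhs fails at k=1 before rhs at j=4)
  i=2: ✓ (rhs at j=5; lhs holds on [2,4])
  i=3: ✗ (lhs fails at k=5 before rhs at j=6)
  i=4: ✗ (lhs fails at k=5 before rhs at j=7)
  i=5: ✗ (lhs fails at k=5 before rhs at j=8)
  i=6: ✗ (lhs fails at k=6 before rhs at j=9)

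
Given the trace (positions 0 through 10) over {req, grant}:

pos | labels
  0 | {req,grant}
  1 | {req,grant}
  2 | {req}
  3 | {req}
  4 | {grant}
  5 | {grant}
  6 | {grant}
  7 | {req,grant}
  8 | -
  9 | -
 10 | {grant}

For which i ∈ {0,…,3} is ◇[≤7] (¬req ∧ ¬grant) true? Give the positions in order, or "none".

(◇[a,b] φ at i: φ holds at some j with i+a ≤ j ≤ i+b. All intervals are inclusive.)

1, 2, 3

Evaluate at each i in [0,3]:
  i=0: ✗ (none in [0,7])
  i=1: ✓ (witness j=8)
  i=2: ✓ (witness j=8)
  i=3: ✓ (witness j=8)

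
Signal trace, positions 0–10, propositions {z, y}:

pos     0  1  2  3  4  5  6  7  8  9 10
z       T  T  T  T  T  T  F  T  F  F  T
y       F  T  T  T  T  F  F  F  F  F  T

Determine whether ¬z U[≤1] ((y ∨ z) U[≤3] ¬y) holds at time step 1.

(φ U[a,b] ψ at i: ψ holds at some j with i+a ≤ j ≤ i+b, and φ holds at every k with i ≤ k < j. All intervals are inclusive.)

Need some j in [1,2] with ((y ∨ z) U[≤3] ¬y), and ¬z at every k in [1,j-1].
  j=1: ((y ∨ z) U[≤3] ¬y) — fails.
  j=2: ((y ∨ z) U[≤3] ¬y) holds, but ¬z fails at k=1 → not this j.
No j in the window works → until fails.

No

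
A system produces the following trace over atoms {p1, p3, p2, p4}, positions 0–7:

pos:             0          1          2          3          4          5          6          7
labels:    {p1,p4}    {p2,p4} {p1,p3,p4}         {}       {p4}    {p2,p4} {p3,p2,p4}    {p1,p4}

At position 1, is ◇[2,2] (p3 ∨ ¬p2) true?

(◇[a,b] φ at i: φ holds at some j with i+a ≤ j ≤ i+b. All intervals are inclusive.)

Check (p3 ∨ ¬p2) at each j in [3,3]:
  j=3: true
Found at j=3 → formula holds.

True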